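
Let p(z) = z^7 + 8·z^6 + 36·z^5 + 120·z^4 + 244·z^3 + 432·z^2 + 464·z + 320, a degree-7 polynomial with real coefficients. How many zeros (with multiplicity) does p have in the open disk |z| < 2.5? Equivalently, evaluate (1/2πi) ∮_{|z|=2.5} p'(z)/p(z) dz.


The zeros of p are: (0 + 2i), (0 - 2i), -4, (-1 + 1i), (-1 - 1i), (-1 + 3i), (-1 - 3i).
Their magnitudes are: 2, 2, 4, 1.414, 1.414, 3.162, 3.162.
Zeros with |z| < R = 2.5: (0 + 2i), (0 - 2i), (-1 + 1i), (-1 - 1i).
Count = 4.
By the argument principle, (1/2πi) ∮_{|z|=R} p'(z)/p(z) dz equals exactly this count.

Number of zeros inside |z| < 2.5: 4.


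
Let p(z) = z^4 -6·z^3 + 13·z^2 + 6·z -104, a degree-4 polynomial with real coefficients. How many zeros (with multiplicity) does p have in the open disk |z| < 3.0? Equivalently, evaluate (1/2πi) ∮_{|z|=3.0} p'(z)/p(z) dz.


The zeros of p are: (2 + 3i), (2 - 3i), 4, -2.
Their magnitudes are: 3.606, 3.606, 4, 2.
Zeros with |z| < R = 3.0: -2.
Count = 1.
By the argument principle, (1/2πi) ∮_{|z|=R} p'(z)/p(z) dz equals exactly this count.

Number of zeros inside |z| < 3.0: 1.


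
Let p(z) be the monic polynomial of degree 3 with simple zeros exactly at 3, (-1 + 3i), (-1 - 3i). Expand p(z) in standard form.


The polynomial is p(z) = ∏_{α ∈ S} (z − α), where S = {3, (-1 + 3i), (-1 - 3i)}.
Expanding the product yields: p(z) = z^3 -z^2 + 4·z -30.
Note conjugate pairs combine to real quadratics: (z − (-1+3i))(z − (-1−3i)) = z² + 2z + 10.
The resulting polynomial has degree 3 and real coefficients as required.

p(z) = z^3 -z^2 + 4·z -30.


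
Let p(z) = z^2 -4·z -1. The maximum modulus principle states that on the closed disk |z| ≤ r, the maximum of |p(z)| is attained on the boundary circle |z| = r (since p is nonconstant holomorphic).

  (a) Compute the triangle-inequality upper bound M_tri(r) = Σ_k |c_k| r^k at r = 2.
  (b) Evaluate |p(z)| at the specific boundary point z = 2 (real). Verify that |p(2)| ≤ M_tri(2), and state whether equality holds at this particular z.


Coefficients: c_0 = -1, c_1 = -4, c_2 = 1. Radius r = 2.
Part (a). Triangle bound: M_tri(r) = Σ_k |c_k| r^k
  = |-1|·2^0 + |-4|·2^1 + |1|·2^2
  = 1 + 8 + 4 = 13.
This bounds M(r) := max_{|z|=r} |p(z)| from above; equality holds iff all terms c_k z^k can be made to align in phase at a single z on |z|=r.
Part (b). At z = 2 (real, on the circle |z| = r):
  p(2) = (-1)·2^0 + (-4)·2^1 + (1)·2^2 = -5.
  |p(2)| = 5.
Check: |p(2)| = 5 ≤ 13 = M_tri(2). ✓ Equality does not hold at z = 2 (the coefficients have mixed signs, so the terms do not all align in phase there).

M_tri(2) = 13; |p(2)| = 5; equality at z=2: no.


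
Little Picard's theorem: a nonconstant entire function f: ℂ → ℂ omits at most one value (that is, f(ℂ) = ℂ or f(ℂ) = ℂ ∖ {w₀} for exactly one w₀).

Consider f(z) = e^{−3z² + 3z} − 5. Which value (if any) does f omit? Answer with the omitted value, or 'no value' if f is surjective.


Little Picard bounds the complement of f(ℂ) to at most one point.
The exponent g(z) = −3z² + 3z is a nonconstant polynomial, hence surjective onto ℂ. So e^{g(z)} takes every value in {e^w : w ∈ ℂ} = ℂ ∖ {0}. Adding -5 shifts the range to ℂ ∖ {-5}. f omits exactly -5.

Omitted value: -5.


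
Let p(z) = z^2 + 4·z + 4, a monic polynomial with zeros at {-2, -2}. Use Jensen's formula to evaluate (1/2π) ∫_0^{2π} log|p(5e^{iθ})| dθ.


Zeros: -2, -2; r = 5.
Inside |z| < r: -2, -2. Outside (|z| ≥ r): ∅.
p(0) = 4, so log|p(0)| = log(4) = 1.3863.
Apply Jensen: I(r) = log|p(0)| + Σ_k log(r/|z_k|), summed over zeros inside |z| < r.
  log(r/|z_k|) for z_k = -2: log(5/2) = 0.9163
  log(r/|z_k|) for z_k = -2: log(5/2) = 0.9163
Sum over inside zeros: 1.8326.
I(r) = log|p(0)| + (inside sum) = 1.3863 + 1.8326 = 3.2189.
Closed form (all zeros inside, monic): I(r) = n·log(r) = 2·log(5) = 3.2189. ✓

I(r) ≈ 3.2189.


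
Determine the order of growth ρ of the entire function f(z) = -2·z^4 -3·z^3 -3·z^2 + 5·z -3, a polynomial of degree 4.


|f(z)| ≤ Σ|c_k|·r^k = O(r^4) as r → ∞. Polynomial growth is O(e^{r^ε}) for every ε > 0 (since r^4/e^{r^ε} → 0), so ρ ≤ ε for all ε > 0, i.e. ρ = 0. Every nonconstant polynomial has order 0.
Therefore ρ = 0.

Order ρ = 0.


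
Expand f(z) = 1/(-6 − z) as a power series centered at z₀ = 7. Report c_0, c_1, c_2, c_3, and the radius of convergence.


Let w = z − z₀, so z = z₀ + w.
Then -6 − z = -6 − (z₀ + w) = (-6 − z₀) − w = -13 − w.
f(z) = 1/(-13 − w) = (1/(-13)) · 1/(1 − w/(-13)) = Σ_{n≥0} w^n / (-13)^(n+1).
So c_n = 1/(-13)^(n+1):
  c_0 = 1/(-13)^1 = -1/13.
  c_1 = 1/(-13)^2 = 1/169.
  c_2 = 1/(-13)^3 = -1/2197.
  c_3 = 1/(-13)^4 = 1/28561.
The series is valid for |w/d| < 1, i.e. |z − z₀| < |d|.
Radius of convergence: R = |-6 − z₀| = |-13| = 13 (distance from z₀ to the singularity z = -6).

c_0 = -1/13, c_1 = 1/169, c_2 = -1/2197, c_3 = 1/28561; R = 13.


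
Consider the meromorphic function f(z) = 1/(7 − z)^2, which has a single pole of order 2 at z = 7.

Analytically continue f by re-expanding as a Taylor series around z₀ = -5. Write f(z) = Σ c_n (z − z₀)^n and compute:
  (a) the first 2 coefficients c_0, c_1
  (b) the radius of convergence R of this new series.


Let w = z − z₀, so z = z₀ + w.
Then 7 − z = 7 − (z₀ + w) = (7 − z₀) − w = 12 − w.
f(z) = 1/(12 − w)^2 = (1/(12)^2) · (1 − w/(12))^{−2}.
By the binomial series (1−u)^{−2} = Σ_{n≥0} C(n+1, 1) u^n for |u|<1, with u = w/(12):
  c_n = C(n+1, 1) / (12)^(n+2).
  c_0 = 1/(12)^2 = 1/144.
  c_1 = 2/(12)^3 = 1/864.
The series is valid for |w/d| < 1, i.e. |z − z₀| < |d|.
Radius of convergence: R = |7 − z₀| = |12| = 12 (distance from z₀ to the singularity z = 7).

c_0 = 1/144, c_1 = 1/864; R = 12.


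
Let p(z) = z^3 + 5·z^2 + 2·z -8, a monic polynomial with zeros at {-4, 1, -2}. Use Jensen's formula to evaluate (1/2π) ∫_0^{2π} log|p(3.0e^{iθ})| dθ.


Zeros: -4, -2, 1; r = 3.0.
Inside |z| < r: -2, 1. Outside (|z| ≥ r): -4.
p(0) = -8, so log|p(0)| = log(8) = 2.0794.
Apply Jensen: I(r) = log|p(0)| + Σ_k log(r/|z_k|), summed over zeros inside |z| < r.
  log(r/|z_k|) for z_k = 1: log(3.0/1) = 1.0986
  log(r/|z_k|) for z_k = -2: log(3.0/2) = 0.4055
  Outside zeros (-4) contribute nothing to the Jensen sum.
Sum over inside zeros: 1.5041.
I(r) = log|p(0)| + (inside sum) = 2.0794 + 1.5041 = 3.5835.
Note: since some zeros are outside |z| ≤ r, the simplified n·log(r) form does NOT apply — only the inside zeros contribute.

I(r) ≈ 3.5835.


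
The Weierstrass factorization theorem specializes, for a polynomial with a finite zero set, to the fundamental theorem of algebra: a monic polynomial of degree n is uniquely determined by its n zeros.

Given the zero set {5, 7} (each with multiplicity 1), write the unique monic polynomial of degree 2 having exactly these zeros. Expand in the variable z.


The polynomial is p(z) = ∏_{α ∈ S} (z − α), where S = {5, 7}.
Expanding the product yields: p(z) = z^2 -12·z + 35.
The resulting polynomial has degree 2 and real coefficients as required.

p(z) = z^2 -12·z + 35.


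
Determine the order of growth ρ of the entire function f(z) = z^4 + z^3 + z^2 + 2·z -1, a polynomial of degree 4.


|f(z)| ≤ Σ|c_k|·r^k = O(r^4) as r → ∞. Polynomial growth is O(e^{r^ε}) for every ε > 0 (since r^4/e^{r^ε} → 0), so ρ ≤ ε for all ε > 0, i.e. ρ = 0. Every nonconstant polynomial has order 0.
Therefore ρ = 0.

Order ρ = 0.


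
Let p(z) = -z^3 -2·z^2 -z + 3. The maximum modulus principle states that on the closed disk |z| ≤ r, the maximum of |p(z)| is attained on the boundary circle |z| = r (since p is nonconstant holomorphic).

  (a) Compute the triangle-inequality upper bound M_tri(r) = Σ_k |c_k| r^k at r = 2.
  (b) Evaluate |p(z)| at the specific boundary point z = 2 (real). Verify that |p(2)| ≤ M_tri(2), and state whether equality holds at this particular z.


Coefficients: c_0 = 3, c_1 = -1, c_2 = -2, c_3 = -1. Radius r = 2.
Part (a). Triangle bound: M_tri(r) = Σ_k |c_k| r^k
  = |3|·2^0 + |-1|·2^1 + |-2|·2^2 + |-1|·2^3
  = 3 + 2 + 8 + 8 = 21.
This bounds M(r) := max_{|z|=r} |p(z)| from above; equality holds iff all terms c_k z^k can be made to align in phase at a single z on |z|=r.
Part (b). At z = 2 (real, on the circle |z| = r):
  p(2) = (3)·2^0 + (-1)·2^1 + (-2)·2^2 + (-1)·2^3 = -15.
  |p(2)| = 15.
Check: |p(2)| = 15 ≤ 21 = M_tri(2). ✓ Equality does not hold at z = 2 (the coefficients have mixed signs, so the terms do not all align in phase there).

M_tri(2) = 21; |p(2)| = 15; equality at z=2: no.


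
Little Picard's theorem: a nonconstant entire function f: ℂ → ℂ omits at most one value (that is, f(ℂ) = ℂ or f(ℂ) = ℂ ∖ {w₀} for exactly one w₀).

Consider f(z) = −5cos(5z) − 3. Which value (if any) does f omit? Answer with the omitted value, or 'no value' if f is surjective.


Little Picard bounds the complement of f(ℂ) to at most one point.
cos is entire and surjective onto ℂ: for every w ∈ ℂ, cos(ζ) = w has a solution ζ ∈ ℂ (e.g., via the complex inverse arccos). With ζ = 5z this gives z = ζ/(5). Then -5·cos(5z) takes every value in -5·ℂ = ℂ, and adding -3 is a bijection of ℂ. So f is surjective and omits no value. (Note: only on the real line is cos bounded by [−1, 1].)

Omitted value: no value.


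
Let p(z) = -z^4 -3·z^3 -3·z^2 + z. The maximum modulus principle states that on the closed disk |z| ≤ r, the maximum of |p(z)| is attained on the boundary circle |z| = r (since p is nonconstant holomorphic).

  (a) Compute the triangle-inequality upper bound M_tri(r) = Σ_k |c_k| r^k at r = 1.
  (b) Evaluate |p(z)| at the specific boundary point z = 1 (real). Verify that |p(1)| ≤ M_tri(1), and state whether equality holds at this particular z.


Coefficients: c_0 = 0, c_1 = 1, c_2 = -3, c_3 = -3, c_4 = -1. Radius r = 1.
Part (a). Triangle bound: M_tri(r) = Σ_k |c_k| r^k
  = |0|·1^0 + |1|·1^1 + |-3|·1^2 + |-3|·1^3 + |-1|·1^4
  = 0 + 1 + 3 + 3 + 1 = 8.
This bounds M(r) := max_{|z|=r} |p(z)| from above; equality holds iff all terms c_k z^k can be made to align in phase at a single z on |z|=r.
Part (b). At z = 1 (real, on the circle |z| = r):
  p(1) = (0)·1^0 + (1)·1^1 + (-3)·1^2 + (-3)·1^3 + (-1)·1^4 = -6.
  |p(1)| = 6.
Check: |p(1)| = 6 ≤ 8 = M_tri(1). ✓ Equality does not hold at z = 1 (the coefficients have mixed signs, so the terms do not all align in phase there).

M_tri(1) = 8; |p(1)| = 6; equality at z=1: no.


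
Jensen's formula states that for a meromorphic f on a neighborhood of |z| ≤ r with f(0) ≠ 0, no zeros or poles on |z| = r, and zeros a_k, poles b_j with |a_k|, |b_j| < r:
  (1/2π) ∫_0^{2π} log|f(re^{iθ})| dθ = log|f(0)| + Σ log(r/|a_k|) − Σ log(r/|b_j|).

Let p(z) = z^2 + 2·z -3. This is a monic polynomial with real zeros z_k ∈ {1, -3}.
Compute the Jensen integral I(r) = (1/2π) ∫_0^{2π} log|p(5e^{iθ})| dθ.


Zeros: -3, 1; r = 5.
Inside |z| < r: -3, 1. Outside (|z| ≥ r): ∅.
p(0) = -3, so log|p(0)| = log(3) = 1.0986.
Apply Jensen: I(r) = log|p(0)| + Σ_k log(r/|z_k|), summed over zeros inside |z| < r.
  log(r/|z_k|) for z_k = 1: log(5/1) = 1.6094
  log(r/|z_k|) for z_k = -3: log(5/3) = 0.5108
Sum over inside zeros: 2.1203.
I(r) = log|p(0)| + (inside sum) = 1.0986 + 2.1203 = 3.2189.
Closed form (all zeros inside, monic): I(r) = n·log(r) = 2·log(5) = 3.2189. ✓

I(r) ≈ 3.2189.


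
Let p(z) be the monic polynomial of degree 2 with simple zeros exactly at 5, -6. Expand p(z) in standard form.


The polynomial is p(z) = ∏_{α ∈ S} (z − α), where S = {5, -6}.
Expanding the product yields: p(z) = z^2 + z -30.
The resulting polynomial has degree 2 and real coefficients as required.

p(z) = z^2 + z -30.


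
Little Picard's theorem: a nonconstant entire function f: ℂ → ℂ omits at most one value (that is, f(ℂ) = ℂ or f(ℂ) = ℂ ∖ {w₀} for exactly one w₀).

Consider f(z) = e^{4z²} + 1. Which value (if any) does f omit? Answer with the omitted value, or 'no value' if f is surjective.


Little Picard bounds the complement of f(ℂ) to at most one point.
The exponent g(z) = 4z² is a nonconstant polynomial, hence surjective onto ℂ. So e^{g(z)} takes every value in {e^w : w ∈ ℂ} = ℂ ∖ {0}. Adding 1 shifts the range to ℂ ∖ {1}. f omits exactly 1.

Omitted value: 1.


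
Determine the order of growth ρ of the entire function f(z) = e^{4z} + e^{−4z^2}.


Each summand is entire of order 1 and 2 respectively (as in the single-exponential case). The order of a sum is at most the max of the orders, so ρ ≤ 2. For the lower bound: on |z|=r choose arg z so that -4z^2 is real positive; then |e^{-4z^2}| = e^{4r^2} while |e^{4z}| ≤ e^{4r^1} = o(e^{4r^2}). So |f| ≥ e^{4r^2}(1 − o(1)) and ρ ≥ 2. Hence ρ = max(1, 2) = 2.
Therefore ρ = 2.

Order ρ = 2.


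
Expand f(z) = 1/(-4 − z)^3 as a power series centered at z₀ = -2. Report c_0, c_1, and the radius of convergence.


Let w = z − z₀, so z = z₀ + w.
Then -4 − z = -4 − (z₀ + w) = (-4 − z₀) − w = -2 − w.
f(z) = 1/(-2 − w)^3 = (1/(-2)^3) · (1 − w/(-2))^{−3}.
By the binomial series (1−u)^{−3} = Σ_{n≥0} C(n+2, 2) u^n for |u|<1, with u = w/(-2):
  c_n = C(n+2, 2) / (-2)^(n+3).
  c_0 = 1/(-2)^3 = -1/8.
  c_1 = 3/(-2)^4 = 3/16.
The series is valid for |w/d| < 1, i.e. |z − z₀| < |d|.
Radius of convergence: R = |-4 − z₀| = |-2| = 2 (distance from z₀ to the singularity z = -4).

c_0 = -1/8, c_1 = 3/16; R = 2.


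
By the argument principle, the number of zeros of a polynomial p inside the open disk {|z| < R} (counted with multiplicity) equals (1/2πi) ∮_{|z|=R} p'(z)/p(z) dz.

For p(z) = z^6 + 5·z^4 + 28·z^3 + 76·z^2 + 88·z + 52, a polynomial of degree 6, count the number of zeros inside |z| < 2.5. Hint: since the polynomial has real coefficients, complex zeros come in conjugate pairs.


The zeros of p are: (2 + 3i), (2 - 3i), (-1 + 1i), (-1 - 1i), (-1 + 1i), (-1 - 1i).
Their magnitudes are: 3.606, 3.606, 1.414, 1.414, 1.414, 1.414.
Zeros with |z| < R = 2.5: (-1 + 1i), (-1 - 1i), (-1 + 1i), (-1 - 1i).
Count = 4.
By the argument principle, (1/2πi) ∮_{|z|=R} p'(z)/p(z) dz equals exactly this count.

Number of zeros inside |z| < 2.5: 4.


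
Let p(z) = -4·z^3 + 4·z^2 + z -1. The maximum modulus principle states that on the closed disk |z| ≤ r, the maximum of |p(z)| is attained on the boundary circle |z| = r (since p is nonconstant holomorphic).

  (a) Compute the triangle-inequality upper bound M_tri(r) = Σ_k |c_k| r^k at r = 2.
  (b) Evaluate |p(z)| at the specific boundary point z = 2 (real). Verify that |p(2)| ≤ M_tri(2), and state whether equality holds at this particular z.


Coefficients: c_0 = -1, c_1 = 1, c_2 = 4, c_3 = -4. Radius r = 2.
Part (a). Triangle bound: M_tri(r) = Σ_k |c_k| r^k
  = |-1|·2^0 + |1|·2^1 + |4|·2^2 + |-4|·2^3
  = 1 + 2 + 16 + 32 = 51.
This bounds M(r) := max_{|z|=r} |p(z)| from above; equality holds iff all terms c_k z^k can be made to align in phase at a single z on |z|=r.
Part (b). At z = 2 (real, on the circle |z| = r):
  p(2) = (-1)·2^0 + (1)·2^1 + (4)·2^2 + (-4)·2^3 = -15.
  |p(2)| = 15.
Check: |p(2)| = 15 ≤ 51 = M_tri(2). ✓ Equality does not hold at z = 2 (the coefficients have mixed signs, so the terms do not all align in phase there).

M_tri(2) = 51; |p(2)| = 15; equality at z=2: no.


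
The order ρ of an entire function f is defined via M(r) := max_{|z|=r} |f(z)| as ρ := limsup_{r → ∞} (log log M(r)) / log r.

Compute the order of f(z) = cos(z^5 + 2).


Write cos(w) = (e^{iw} ± e^{−iw})/(2 or 2i), so |cos(w)| ≤ e^{|w|}. With w = z^5 + 2, |w| ≤ 1r^5 + 2 on |z|=r, giving M(r) ≤ e^{1r^5 + 2} and ρ ≤ 5. For the lower bound, choose z on |z|=r with 1z^5 purely imaginary of modulus 1r^5; then |cos(z^5 + 2)| grows like e^{1r^5}/2, so ρ ≥ 5. Hence ρ = 5.
Therefore ρ = 5.

Order ρ = 5.


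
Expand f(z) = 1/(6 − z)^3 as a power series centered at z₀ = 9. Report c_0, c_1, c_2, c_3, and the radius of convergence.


Let w = z − z₀, so z = z₀ + w.
Then 6 − z = 6 − (z₀ + w) = (6 − z₀) − w = -3 − w.
f(z) = 1/(-3 − w)^3 = (1/(-3)^3) · (1 − w/(-3))^{−3}.
By the binomial series (1−u)^{−3} = Σ_{n≥0} C(n+2, 2) u^n for |u|<1, with u = w/(-3):
  c_n = C(n+2, 2) / (-3)^(n+3).
  c_0 = 1/(-3)^3 = -1/27.
  c_1 = 3/(-3)^4 = 1/27.
  c_2 = 6/(-3)^5 = -2/81.
  c_3 = 10/(-3)^6 = 10/729.
The series is valid for |w/d| < 1, i.e. |z − z₀| < |d|.
Radius of convergence: R = |6 − z₀| = |-3| = 3 (distance from z₀ to the singularity z = 6).

c_0 = -1/27, c_1 = 1/27, c_2 = -2/81, c_3 = 10/729; R = 3.


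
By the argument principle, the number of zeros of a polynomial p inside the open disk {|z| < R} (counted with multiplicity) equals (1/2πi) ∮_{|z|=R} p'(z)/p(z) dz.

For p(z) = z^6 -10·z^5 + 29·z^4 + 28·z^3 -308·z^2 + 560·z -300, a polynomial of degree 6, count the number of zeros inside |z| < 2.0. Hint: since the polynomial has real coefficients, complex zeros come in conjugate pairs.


The zeros of p are: -3, (3 + 1i), (3 - 1i), 1, (3 + 1i), (3 - 1i).
Their magnitudes are: 3, 3.162, 3.162, 1, 3.162, 3.162.
Zeros with |z| < R = 2.0: 1.
Count = 1.
By the argument principle, (1/2πi) ∮_{|z|=R} p'(z)/p(z) dz equals exactly this count.

Number of zeros inside |z| < 2.0: 1.


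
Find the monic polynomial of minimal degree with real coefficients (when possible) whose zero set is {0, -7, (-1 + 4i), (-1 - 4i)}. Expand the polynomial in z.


The polynomial is p(z) = ∏_{α ∈ S} (z − α), where S = {0, -7, (-1 + 4i), (-1 - 4i)}.
Expanding the product yields: p(z) = z^4 + 9·z^3 + 31·z^2 + 119·z.
Note conjugate pairs combine to real quadratics: (z − (-1+4i))(z − (-1−4i)) = z² + 2z + 17.
The resulting polynomial has degree 4 and real coefficients as required.

p(z) = z^4 + 9·z^3 + 31·z^2 + 119·z.


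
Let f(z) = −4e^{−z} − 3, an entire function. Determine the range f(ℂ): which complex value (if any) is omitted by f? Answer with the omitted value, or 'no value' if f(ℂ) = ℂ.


Little Picard bounds the complement of f(ℂ) to at most one point.
e^{−z} is never zero on ℂ, so -4·e^{−z} takes every value in ℂ ∖ {0}. Adding -3 shifts the range to ℂ ∖ {-3}. Thus f omits exactly the value -3.

Omitted value: -3.


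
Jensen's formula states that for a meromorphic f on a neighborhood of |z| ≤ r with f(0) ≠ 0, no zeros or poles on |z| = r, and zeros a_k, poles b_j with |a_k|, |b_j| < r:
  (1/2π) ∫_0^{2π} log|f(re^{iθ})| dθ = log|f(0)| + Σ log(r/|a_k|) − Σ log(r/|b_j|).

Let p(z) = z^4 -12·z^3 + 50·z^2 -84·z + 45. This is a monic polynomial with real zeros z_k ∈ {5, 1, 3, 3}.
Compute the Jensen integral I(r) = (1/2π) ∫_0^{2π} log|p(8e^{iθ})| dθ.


Zeros: 1, 3, 3, 5; r = 8.
Inside |z| < r: 1, 3, 3, 5. Outside (|z| ≥ r): ∅.
p(0) = 45, so log|p(0)| = log(45) = 3.8067.
Apply Jensen: I(r) = log|p(0)| + Σ_k log(r/|z_k|), summed over zeros inside |z| < r.
  log(r/|z_k|) for z_k = 5: log(8/5) = 0.4700
  log(r/|z_k|) for z_k = 1: log(8/1) = 2.0794
  log(r/|z_k|) for z_k = 3: log(8/3) = 0.9808
  log(r/|z_k|) for z_k = 3: log(8/3) = 0.9808
Sum over inside zeros: 4.5111.
I(r) = log|p(0)| + (inside sum) = 3.8067 + 4.5111 = 8.3178.
Closed form (all zeros inside, monic): I(r) = n·log(r) = 4·log(8) = 8.3178. ✓

I(r) ≈ 8.3178.


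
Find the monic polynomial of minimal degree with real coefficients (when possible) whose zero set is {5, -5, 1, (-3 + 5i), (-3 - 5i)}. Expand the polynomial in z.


The polynomial is p(z) = ∏_{α ∈ S} (z − α), where S = {5, -5, 1, (-3 + 5i), (-3 - 5i)}.
Expanding the product yields: p(z) = z^5 + 5·z^4 + 3·z^3 -159·z^2 -700·z + 850.
Note conjugate pairs combine to real quadratics: (z − (-3+5i))(z − (-3−5i)) = z² + 6z + 34.
The resulting polynomial has degree 5 and real coefficients as required.

p(z) = z^5 + 5·z^4 + 3·z^3 -159·z^2 -700·z + 850.


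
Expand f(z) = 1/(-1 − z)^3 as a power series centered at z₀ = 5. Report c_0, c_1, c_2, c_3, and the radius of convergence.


Let w = z − z₀, so z = z₀ + w.
Then -1 − z = -1 − (z₀ + w) = (-1 − z₀) − w = -6 − w.
f(z) = 1/(-6 − w)^3 = (1/(-6)^3) · (1 − w/(-6))^{−3}.
By the binomial series (1−u)^{−3} = Σ_{n≥0} C(n+2, 2) u^n for |u|<1, with u = w/(-6):
  c_n = C(n+2, 2) / (-6)^(n+3).
  c_0 = 1/(-6)^3 = -1/216.
  c_1 = 3/(-6)^4 = 1/432.
  c_2 = 6/(-6)^5 = -1/1296.
  c_3 = 10/(-6)^6 = 5/23328.
The series is valid for |w/d| < 1, i.e. |z − z₀| < |d|.
Radius of convergence: R = |-1 − z₀| = |-6| = 6 (distance from z₀ to the singularity z = -1).

c_0 = -1/216, c_1 = 1/432, c_2 = -1/1296, c_3 = 5/23328; R = 6.


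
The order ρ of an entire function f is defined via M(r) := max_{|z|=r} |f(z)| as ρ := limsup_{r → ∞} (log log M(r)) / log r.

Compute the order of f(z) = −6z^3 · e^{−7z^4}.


M(r) = max_{|z|=r} |-6|·|z|^3·|e^{−7z^4}| = 6·r^3 · e^{7r^4} (the factors attain their maxima compatibly on |z|=r). Then log M(r) = log 6 + 3·log r + 7r^4, dominated by the last term, so log log M(r) ~ 4·log r. The polynomial factor -6z^3 contributes only a log r term and does not affect the order. ρ = 4.
Therefore ρ = 4.

Order ρ = 4.


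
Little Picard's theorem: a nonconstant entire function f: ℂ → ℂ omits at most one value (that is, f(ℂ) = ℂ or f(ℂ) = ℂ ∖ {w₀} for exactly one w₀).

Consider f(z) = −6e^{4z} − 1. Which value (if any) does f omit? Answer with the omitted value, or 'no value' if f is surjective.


Little Picard bounds the complement of f(ℂ) to at most one point.
e^{4z} is never zero on ℂ, so -6·e^{4z} takes every value in ℂ ∖ {0}. Adding -1 shifts the range to ℂ ∖ {-1}. Thus f omits exactly the value -1.

Omitted value: -1.


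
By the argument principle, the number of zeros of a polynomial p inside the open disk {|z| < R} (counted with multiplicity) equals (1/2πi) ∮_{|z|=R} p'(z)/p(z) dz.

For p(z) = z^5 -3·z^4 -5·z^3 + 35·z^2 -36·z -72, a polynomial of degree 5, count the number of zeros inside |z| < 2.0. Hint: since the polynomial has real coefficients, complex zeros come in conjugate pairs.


The zeros of p are: -1, 3, -3, (2 + 2i), (2 - 2i).
Their magnitudes are: 1, 3, 3, 2.828, 2.828.
Zeros with |z| < R = 2.0: -1.
Count = 1.
By the argument principle, (1/2πi) ∮_{|z|=R} p'(z)/p(z) dz equals exactly this count.

Number of zeros inside |z| < 2.0: 1.


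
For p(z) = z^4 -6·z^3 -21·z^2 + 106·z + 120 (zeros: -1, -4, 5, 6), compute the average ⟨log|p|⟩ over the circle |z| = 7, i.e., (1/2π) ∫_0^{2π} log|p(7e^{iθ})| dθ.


Zeros: -4, -1, 5, 6; r = 7.
Inside |z| < r: -4, -1, 5, 6. Outside (|z| ≥ r): ∅.
p(0) = 120, so log|p(0)| = log(120) = 4.7875.
Apply Jensen: I(r) = log|p(0)| + Σ_k log(r/|z_k|), summed over zeros inside |z| < r.
  log(r/|z_k|) for z_k = -1: log(7/1) = 1.9459
  log(r/|z_k|) for z_k = -4: log(7/4) = 0.5596
  log(r/|z_k|) for z_k = 5: log(7/5) = 0.3365
  log(r/|z_k|) for z_k = 6: log(7/6) = 0.1542
Sum over inside zeros: 2.9961.
I(r) = log|p(0)| + (inside sum) = 4.7875 + 2.9961 = 7.7836.
Closed form (all zeros inside, monic): I(r) = n·log(r) = 4·log(7) = 7.7836. ✓

I(r) ≈ 7.7836.


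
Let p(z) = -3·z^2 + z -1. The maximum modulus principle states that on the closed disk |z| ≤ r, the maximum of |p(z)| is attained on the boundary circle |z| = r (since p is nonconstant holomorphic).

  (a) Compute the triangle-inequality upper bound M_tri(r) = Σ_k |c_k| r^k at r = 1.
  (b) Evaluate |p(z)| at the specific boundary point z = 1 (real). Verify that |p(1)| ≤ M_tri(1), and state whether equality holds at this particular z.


Coefficients: c_0 = -1, c_1 = 1, c_2 = -3. Radius r = 1.
Part (a). Triangle bound: M_tri(r) = Σ_k |c_k| r^k
  = |-1|·1^0 + |1|·1^1 + |-3|·1^2
  = 1 + 1 + 3 = 5.
This bounds M(r) := max_{|z|=r} |p(z)| from above; equality holds iff all terms c_k z^k can be made to align in phase at a single z on |z|=r.
Part (b). At z = 1 (real, on the circle |z| = r):
  p(1) = (-1)·1^0 + (1)·1^1 + (-3)·1^2 = -3.
  |p(1)| = 3.
Check: |p(1)| = 3 ≤ 5 = M_tri(1). ✓ Equality does not hold at z = 1 (the coefficients have mixed signs, so the terms do not all align in phase there).

M_tri(1) = 5; |p(1)| = 3; equality at z=1: no.


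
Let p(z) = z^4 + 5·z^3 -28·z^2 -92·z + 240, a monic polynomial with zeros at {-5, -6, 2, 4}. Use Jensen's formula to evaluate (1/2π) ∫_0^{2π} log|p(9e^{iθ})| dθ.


Zeros: -6, -5, 2, 4; r = 9.
Inside |z| < r: -6, -5, 2, 4. Outside (|z| ≥ r): ∅.
p(0) = 240, so log|p(0)| = log(240) = 5.4806.
Apply Jensen: I(r) = log|p(0)| + Σ_k log(r/|z_k|), summed over zeros inside |z| < r.
  log(r/|z_k|) for z_k = -5: log(9/5) = 0.5878
  log(r/|z_k|) for z_k = -6: log(9/6) = 0.4055
  log(r/|z_k|) for z_k = 2: log(9/2) = 1.5041
  log(r/|z_k|) for z_k = 4: log(9/4) = 0.8109
Sum over inside zeros: 3.3083.
I(r) = log|p(0)| + (inside sum) = 5.4806 + 3.3083 = 8.7889.
Closed form (all zeros inside, monic): I(r) = n·log(r) = 4·log(9) = 8.7889. ✓

I(r) ≈ 8.7889.


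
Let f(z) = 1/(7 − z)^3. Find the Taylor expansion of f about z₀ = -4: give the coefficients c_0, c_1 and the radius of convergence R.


Let w = z − z₀, so z = z₀ + w.
Then 7 − z = 7 − (z₀ + w) = (7 − z₀) − w = 11 − w.
f(z) = 1/(11 − w)^3 = (1/(11)^3) · (1 − w/(11))^{−3}.
By the binomial series (1−u)^{−3} = Σ_{n≥0} C(n+2, 2) u^n for |u|<1, with u = w/(11):
  c_n = C(n+2, 2) / (11)^(n+3).
  c_0 = 1/(11)^3 = 1/1331.
  c_1 = 3/(11)^4 = 3/14641.
The series is valid for |w/d| < 1, i.e. |z − z₀| < |d|.
Radius of convergence: R = |7 − z₀| = |11| = 11 (distance from z₀ to the singularity z = 7).

c_0 = 1/1331, c_1 = 3/14641; R = 11.


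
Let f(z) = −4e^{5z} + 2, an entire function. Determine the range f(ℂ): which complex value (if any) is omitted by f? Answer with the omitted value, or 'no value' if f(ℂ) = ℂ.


Little Picard bounds the complement of f(ℂ) to at most one point.
e^{5z} is never zero on ℂ, so -4·e^{5z} takes every value in ℂ ∖ {0}. Adding 2 shifts the range to ℂ ∖ {2}. Thus f omits exactly the value 2.

Omitted value: 2.


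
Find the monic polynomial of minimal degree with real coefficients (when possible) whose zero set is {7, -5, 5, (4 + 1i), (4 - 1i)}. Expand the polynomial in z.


The polynomial is p(z) = ∏_{α ∈ S} (z − α), where S = {7, -5, 5, (4 + 1i), (4 - 1i)}.
Expanding the product yields: p(z) = z^5 -15·z^4 + 48·z^3 + 256·z^2 -1825·z + 2975.
Note conjugate pairs combine to real quadratics: (z − (4+1i))(z − (4−1i)) = z² − 8z + 17.
The resulting polynomial has degree 5 and real coefficients as required.

p(z) = z^5 -15·z^4 + 48·z^3 + 256·z^2 -1825·z + 2975.


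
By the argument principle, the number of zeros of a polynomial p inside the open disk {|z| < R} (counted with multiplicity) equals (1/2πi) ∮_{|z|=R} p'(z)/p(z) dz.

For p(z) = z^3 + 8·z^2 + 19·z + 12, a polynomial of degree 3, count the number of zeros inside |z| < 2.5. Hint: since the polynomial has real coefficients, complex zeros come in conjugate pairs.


The zeros of p are: -1, -4, -3.
Their magnitudes are: 1, 4, 3.
Zeros with |z| < R = 2.5: -1.
Count = 1.
By the argument principle, (1/2πi) ∮_{|z|=R} p'(z)/p(z) dz equals exactly this count.

Number of zeros inside |z| < 2.5: 1.


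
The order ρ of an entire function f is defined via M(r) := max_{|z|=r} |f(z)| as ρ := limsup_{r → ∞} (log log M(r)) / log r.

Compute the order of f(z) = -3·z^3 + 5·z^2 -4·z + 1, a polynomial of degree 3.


|f(z)| ≤ Σ|c_k|·r^k = O(r^3) as r → ∞. Polynomial growth is O(e^{r^ε}) for every ε > 0 (since r^3/e^{r^ε} → 0), so ρ ≤ ε for all ε > 0, i.e. ρ = 0. Every nonconstant polynomial has order 0.
Therefore ρ = 0.

Order ρ = 0.


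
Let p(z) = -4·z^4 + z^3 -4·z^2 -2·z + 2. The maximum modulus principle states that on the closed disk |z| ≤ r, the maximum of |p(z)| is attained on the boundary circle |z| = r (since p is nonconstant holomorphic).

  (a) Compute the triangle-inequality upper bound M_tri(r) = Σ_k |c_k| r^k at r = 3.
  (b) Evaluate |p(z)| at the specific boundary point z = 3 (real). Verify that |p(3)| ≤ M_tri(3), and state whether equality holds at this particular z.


Coefficients: c_0 = 2, c_1 = -2, c_2 = -4, c_3 = 1, c_4 = -4. Radius r = 3.
Part (a). Triangle bound: M_tri(r) = Σ_k |c_k| r^k
  = |2|·3^0 + |-2|·3^1 + |-4|·3^2 + |1|·3^3 + |-4|·3^4
  = 2 + 6 + 36 + 27 + 324 = 395.
This bounds M(r) := max_{|z|=r} |p(z)| from above; equality holds iff all terms c_k z^k can be made to align in phase at a single z on |z|=r.
Part (b). At z = 3 (real, on the circle |z| = r):
  p(3) = (2)·3^0 + (-2)·3^1 + (-4)·3^2 + (1)·3^3 + (-4)·3^4 = -337.
  |p(3)| = 337.
Check: |p(3)| = 337 ≤ 395 = M_tri(3). ✓ Equality does not hold at z = 3 (the coefficients have mixed signs, so the terms do not all align in phase there).

M_tri(3) = 395; |p(3)| = 337; equality at z=3: no.


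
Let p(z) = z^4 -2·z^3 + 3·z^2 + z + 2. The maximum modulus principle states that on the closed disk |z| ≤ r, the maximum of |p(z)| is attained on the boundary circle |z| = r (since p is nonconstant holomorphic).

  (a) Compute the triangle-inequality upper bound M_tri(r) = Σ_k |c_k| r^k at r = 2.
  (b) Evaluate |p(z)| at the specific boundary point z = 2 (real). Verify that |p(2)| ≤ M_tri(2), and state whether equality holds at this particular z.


Coefficients: c_0 = 2, c_1 = 1, c_2 = 3, c_3 = -2, c_4 = 1. Radius r = 2.
Part (a). Triangle bound: M_tri(r) = Σ_k |c_k| r^k
  = |2|·2^0 + |1|·2^1 + |3|·2^2 + |-2|·2^3 + |1|·2^4
  = 2 + 2 + 12 + 16 + 16 = 48.
This bounds M(r) := max_{|z|=r} |p(z)| from above; equality holds iff all terms c_k z^k can be made to align in phase at a single z on |z|=r.
Part (b). At z = 2 (real, on the circle |z| = r):
  p(2) = (2)·2^0 + (1)·2^1 + (3)·2^2 + (-2)·2^3 + (1)·2^4 = 16.
  |p(2)| = 16.
Check: |p(2)| = 16 ≤ 48 = M_tri(2). ✓ Equality does not hold at z = 2 (the coefficients have mixed signs, so the terms do not all align in phase there).

M_tri(2) = 48; |p(2)| = 16; equality at z=2: no.


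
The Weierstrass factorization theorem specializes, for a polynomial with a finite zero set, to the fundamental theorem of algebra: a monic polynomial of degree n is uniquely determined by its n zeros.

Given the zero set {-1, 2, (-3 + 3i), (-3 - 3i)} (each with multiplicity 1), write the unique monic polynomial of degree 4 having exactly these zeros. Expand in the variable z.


The polynomial is p(z) = ∏_{α ∈ S} (z − α), where S = {-1, 2, (-3 + 3i), (-3 - 3i)}.
Expanding the product yields: p(z) = z^4 + 5·z^3 + 10·z^2 -30·z -36.
Note conjugate pairs combine to real quadratics: (z − (-3+3i))(z − (-3−3i)) = z² + 6z + 18.
The resulting polynomial has degree 4 and real coefficients as required.

p(z) = z^4 + 5·z^3 + 10·z^2 -30·z -36.


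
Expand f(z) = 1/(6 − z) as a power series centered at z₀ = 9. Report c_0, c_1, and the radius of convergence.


Let w = z − z₀, so z = z₀ + w.
Then 6 − z = 6 − (z₀ + w) = (6 − z₀) − w = -3 − w.
f(z) = 1/(-3 − w) = (1/(-3)) · 1/(1 − w/(-3)) = Σ_{n≥0} w^n / (-3)^(n+1).
So c_n = 1/(-3)^(n+1):
  c_0 = 1/(-3)^1 = -1/3.
  c_1 = 1/(-3)^2 = 1/9.
The series is valid for |w/d| < 1, i.e. |z − z₀| < |d|.
Radius of convergence: R = |6 − z₀| = |-3| = 3 (distance from z₀ to the singularity z = 6).

c_0 = -1/3, c_1 = 1/9; R = 3.


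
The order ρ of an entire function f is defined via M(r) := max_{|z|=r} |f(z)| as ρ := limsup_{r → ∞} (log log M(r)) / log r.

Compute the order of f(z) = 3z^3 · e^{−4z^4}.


M(r) = max_{|z|=r} |3|·|z|^3·|e^{−4z^4}| = 3·r^3 · e^{4r^4} (the factors attain their maxima compatibly on |z|=r). Then log M(r) = log 3 + 3·log r + 4r^4, dominated by the last term, so log log M(r) ~ 4·log r. The polynomial factor 3z^3 contributes only a log r term and does not affect the order. ρ = 4.
Therefore ρ = 4.

Order ρ = 4.


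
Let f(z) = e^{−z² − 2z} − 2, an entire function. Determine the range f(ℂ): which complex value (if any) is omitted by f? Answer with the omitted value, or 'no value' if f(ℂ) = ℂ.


Little Picard bounds the complement of f(ℂ) to at most one point.
The exponent g(z) = −z² − 2z is a nonconstant polynomial, hence surjective onto ℂ. So e^{g(z)} takes every value in {e^w : w ∈ ℂ} = ℂ ∖ {0}. Adding -2 shifts the range to ℂ ∖ {-2}. f omits exactly -2.

Omitted value: -2.


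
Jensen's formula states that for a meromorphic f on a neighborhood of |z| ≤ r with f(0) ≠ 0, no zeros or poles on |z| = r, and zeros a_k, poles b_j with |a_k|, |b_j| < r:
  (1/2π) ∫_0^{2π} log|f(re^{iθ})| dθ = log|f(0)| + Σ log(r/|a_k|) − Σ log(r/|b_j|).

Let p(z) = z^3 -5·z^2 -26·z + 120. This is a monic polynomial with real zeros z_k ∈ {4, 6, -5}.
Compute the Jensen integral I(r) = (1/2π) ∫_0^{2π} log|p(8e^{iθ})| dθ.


Zeros: -5, 4, 6; r = 8.
Inside |z| < r: -5, 4, 6. Outside (|z| ≥ r): ∅.
p(0) = 120, so log|p(0)| = log(120) = 4.7875.
Apply Jensen: I(r) = log|p(0)| + Σ_k log(r/|z_k|), summed over zeros inside |z| < r.
  log(r/|z_k|) for z_k = 4: log(8/4) = 0.6931
  log(r/|z_k|) for z_k = 6: log(8/6) = 0.2877
  log(r/|z_k|) for z_k = -5: log(8/5) = 0.4700
Sum over inside zeros: 1.4508.
I(r) = log|p(0)| + (inside sum) = 4.7875 + 1.4508 = 6.2383.
Closed form (all zeros inside, monic): I(r) = n·log(r) = 3·log(8) = 6.2383. ✓

I(r) ≈ 6.2383.


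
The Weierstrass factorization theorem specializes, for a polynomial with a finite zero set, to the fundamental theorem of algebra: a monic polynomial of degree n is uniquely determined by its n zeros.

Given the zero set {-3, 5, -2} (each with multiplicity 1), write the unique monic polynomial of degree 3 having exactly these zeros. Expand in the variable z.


The polynomial is p(z) = ∏_{α ∈ S} (z − α), where S = {-3, 5, -2}.
Expanding the product yields: p(z) = z^3 -19·z -30.
The resulting polynomial has degree 3 and real coefficients as required.

p(z) = z^3 -19·z -30.


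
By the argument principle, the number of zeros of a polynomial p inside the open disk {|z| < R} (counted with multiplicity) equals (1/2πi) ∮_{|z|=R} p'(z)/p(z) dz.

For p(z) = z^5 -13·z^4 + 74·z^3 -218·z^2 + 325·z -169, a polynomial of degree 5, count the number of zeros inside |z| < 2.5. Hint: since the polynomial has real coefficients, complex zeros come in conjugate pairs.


The zeros of p are: (3 + 2i), (3 - 2i), 1, (3 + 2i), (3 - 2i).
Their magnitudes are: 3.606, 3.606, 1, 3.606, 3.606.
Zeros with |z| < R = 2.5: 1.
Count = 1.
By the argument principle, (1/2πi) ∮_{|z|=R} p'(z)/p(z) dz equals exactly this count.

Number of zeros inside |z| < 2.5: 1.


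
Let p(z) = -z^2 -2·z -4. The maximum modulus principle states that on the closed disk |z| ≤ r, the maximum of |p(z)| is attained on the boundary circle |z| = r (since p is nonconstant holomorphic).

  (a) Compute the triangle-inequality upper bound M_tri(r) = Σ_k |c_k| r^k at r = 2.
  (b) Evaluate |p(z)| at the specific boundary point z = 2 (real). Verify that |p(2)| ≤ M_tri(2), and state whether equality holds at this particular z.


Coefficients: c_0 = -4, c_1 = -2, c_2 = -1. Radius r = 2.
Part (a). Triangle bound: M_tri(r) = Σ_k |c_k| r^k
  = |-4|·2^0 + |-2|·2^1 + |-1|·2^2
  = 4 + 4 + 4 = 12.
This bounds M(r) := max_{|z|=r} |p(z)| from above; equality holds iff all terms c_k z^k can be made to align in phase at a single z on |z|=r.
Part (b). At z = 2 (real, on the circle |z| = r):
  p(2) = (-4)·2^0 + (-2)·2^1 + (-1)·2^2 = -12.
  |p(2)| = 12.
Since all nonzero coefficients share the same sign, |p(2)| = 12 = M_tri(2); the triangle bound is attained at z = 2, so in fact M(r) = 12.

M_tri(2) = 12; |p(2)| = 12; equality at z=2: yes.


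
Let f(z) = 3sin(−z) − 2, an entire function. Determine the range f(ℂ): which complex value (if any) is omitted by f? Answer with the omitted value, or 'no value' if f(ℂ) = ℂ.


Little Picard bounds the complement of f(ℂ) to at most one point.
sin is entire and surjective onto ℂ: for every w ∈ ℂ, sin(ζ) = w has a solution ζ ∈ ℂ (e.g., via the complex inverse arcsin). With ζ = −z this gives z = ζ/(-1). Then 3·sin(−z) takes every value in 3·ℂ = ℂ, and adding -2 is a bijection of ℂ. So f is surjective and omits no value. (Note: only on the real line is sin bounded by [−1, 1].)

Omitted value: no value.


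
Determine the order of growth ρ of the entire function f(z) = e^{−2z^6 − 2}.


|e^{−2z^6 − 2}| = e^{Re(-2·z^6) + -2} ≤ e^{2|z|^6 + -2} = e^{2r^6 + -2} on |z| = r, so ρ ≤ 6. Choosing z on |z|=r so that -2·z^6 is real positive (always possible by picking arg z appropriately) gives |f(z)| = e^{2r^6 + -2}, matching the bound. The additive constant -2 does not affect log log M(r) ~ 6·log r. Hence ρ = 6.
Therefore ρ = 6.

Order ρ = 6.


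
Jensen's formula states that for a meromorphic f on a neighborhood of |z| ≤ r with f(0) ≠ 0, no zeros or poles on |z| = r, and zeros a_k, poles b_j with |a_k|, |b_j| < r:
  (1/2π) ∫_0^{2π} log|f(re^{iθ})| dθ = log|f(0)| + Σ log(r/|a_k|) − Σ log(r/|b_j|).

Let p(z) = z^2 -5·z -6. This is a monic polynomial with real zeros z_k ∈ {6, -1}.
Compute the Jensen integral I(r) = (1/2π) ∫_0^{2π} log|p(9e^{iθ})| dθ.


Zeros: -1, 6; r = 9.
Inside |z| < r: -1, 6. Outside (|z| ≥ r): ∅.
p(0) = -6, so log|p(0)| = log(6) = 1.7918.
Apply Jensen: I(r) = log|p(0)| + Σ_k log(r/|z_k|), summed over zeros inside |z| < r.
  log(r/|z_k|) for z_k = 6: log(9/6) = 0.4055
  log(r/|z_k|) for z_k = -1: log(9/1) = 2.1972
Sum over inside zeros: 2.6027.
I(r) = log|p(0)| + (inside sum) = 1.7918 + 2.6027 = 4.3944.
Closed form (all zeros inside, monic): I(r) = n·log(r) = 2·log(9) = 4.3944. ✓

I(r) ≈ 4.3944.


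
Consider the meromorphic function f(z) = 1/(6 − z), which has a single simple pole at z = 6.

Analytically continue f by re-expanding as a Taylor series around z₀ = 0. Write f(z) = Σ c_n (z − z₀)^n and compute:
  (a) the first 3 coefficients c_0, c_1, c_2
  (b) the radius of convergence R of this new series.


Let w = z − z₀, so z = z₀ + w.
Then 6 − z = 6 − (z₀ + w) = (6 − z₀) − w = 6 − w.
f(z) = 1/(6 − w) = (1/(6)) · 1/(1 − w/(6)) = Σ_{n≥0} w^n / (6)^(n+1).
So c_n = 1/(6)^(n+1):
  c_0 = 1/(6)^1 = 1/6.
  c_1 = 1/(6)^2 = 1/36.
  c_2 = 1/(6)^3 = 1/216.
The series is valid for |w/d| < 1, i.e. |z − z₀| < |d|.
Radius of convergence: R = |6 − z₀| = |6| = 6 (distance from z₀ to the singularity z = 6).

c_0 = 1/6, c_1 = 1/36, c_2 = 1/216; R = 6.


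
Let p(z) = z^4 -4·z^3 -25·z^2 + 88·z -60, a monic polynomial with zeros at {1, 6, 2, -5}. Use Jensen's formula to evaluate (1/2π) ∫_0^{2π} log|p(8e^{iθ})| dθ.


Zeros: -5, 1, 2, 6; r = 8.
Inside |z| < r: -5, 1, 2, 6. Outside (|z| ≥ r): ∅.
p(0) = -60, so log|p(0)| = log(60) = 4.0943.
Apply Jensen: I(r) = log|p(0)| + Σ_k log(r/|z_k|), summed over zeros inside |z| < r.
  log(r/|z_k|) for z_k = 1: log(8/1) = 2.0794
  log(r/|z_k|) for z_k = 6: log(8/6) = 0.2877
  log(r/|z_k|) for z_k = 2: log(8/2) = 1.3863
  log(r/|z_k|) for z_k = -5: log(8/5) = 0.4700
Sum over inside zeros: 4.2234.
I(r) = log|p(0)| + (inside sum) = 4.0943 + 4.2234 = 8.3178.
Closed form (all zeros inside, monic): I(r) = n·log(r) = 4·log(8) = 8.3178. ✓

I(r) ≈ 8.3178.


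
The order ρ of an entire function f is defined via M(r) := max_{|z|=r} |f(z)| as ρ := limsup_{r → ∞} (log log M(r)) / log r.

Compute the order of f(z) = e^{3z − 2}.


|e^{3z − 2}| = e^{Re(3·z) + -2} ≤ e^{3|z|^1 + -2} = e^{3r^1 + -2} on |z| = r, so ρ ≤ 1. Choosing z on |z|=r so that 3·z is real positive (always possible by picking arg z appropriately) gives |f(z)| = e^{3r^1 + -2}, matching the bound. The additive constant -2 does not affect log log M(r) ~ 1·log r. Hence ρ = 1.
Therefore ρ = 1.

Order ρ = 1.


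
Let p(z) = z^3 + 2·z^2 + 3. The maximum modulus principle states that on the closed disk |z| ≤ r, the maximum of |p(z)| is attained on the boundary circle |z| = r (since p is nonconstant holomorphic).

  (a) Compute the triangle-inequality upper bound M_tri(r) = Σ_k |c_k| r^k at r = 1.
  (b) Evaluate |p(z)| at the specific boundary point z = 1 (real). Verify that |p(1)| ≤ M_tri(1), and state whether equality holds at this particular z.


Coefficients: c_0 = 3, c_1 = 0, c_2 = 2, c_3 = 1. Radius r = 1.
Part (a). Triangle bound: M_tri(r) = Σ_k |c_k| r^k
  = |3|·1^0 + |0|·1^1 + |2|·1^2 + |1|·1^3
  = 3 + 0 + 2 + 1 = 6.
This bounds M(r) := max_{|z|=r} |p(z)| from above; equality holds iff all terms c_k z^k can be made to align in phase at a single z on |z|=r.
Part (b). At z = 1 (real, on the circle |z| = r):
  p(1) = (3)·1^0 + (0)·1^1 + (2)·1^2 + (1)·1^3 = 6.
  |p(1)| = 6.
Since all nonzero coefficients share the same sign, |p(1)| = 6 = M_tri(1); the triangle bound is attained at z = 1, so in fact M(r) = 6.

M_tri(1) = 6; |p(1)| = 6; equality at z=1: yes.
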